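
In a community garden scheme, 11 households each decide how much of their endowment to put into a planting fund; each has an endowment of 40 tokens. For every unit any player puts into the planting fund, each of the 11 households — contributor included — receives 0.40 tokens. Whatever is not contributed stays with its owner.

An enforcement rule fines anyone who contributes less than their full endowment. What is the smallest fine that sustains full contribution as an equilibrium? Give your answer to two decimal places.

24.00 tokens

Given the others contribute fully, the best deviation is to contribute 0 (any partial contribution still incurs the fine and gives up units whose private return 0.40 is below 1).
Deviating from 40 to 0 saves 40 tokens but forfeits the deviator's share of the drop in the planting fund: 0.40 × 40 = 16.00.
So the deviation gain is 40 − 16.00 = 24.00, and the fine must be at least 24.00 tokens to wipe it out.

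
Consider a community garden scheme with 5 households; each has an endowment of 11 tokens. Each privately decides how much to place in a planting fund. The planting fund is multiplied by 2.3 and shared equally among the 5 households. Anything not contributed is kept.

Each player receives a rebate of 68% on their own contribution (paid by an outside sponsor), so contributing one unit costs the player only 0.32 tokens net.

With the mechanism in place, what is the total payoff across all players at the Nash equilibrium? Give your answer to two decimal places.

163.90 tokens

With the mechanism, a contributed unit returns (2.3/5) / 0.32 = 1.4375 per unit of net cost to the contributor — now above 1 — so contributing fully is weakly dominant for every player.
So the Nash equilibrium is full contribution by all 5; the group earns 5 × (11 × 0.68 + 2.3 × 11) = 163.90.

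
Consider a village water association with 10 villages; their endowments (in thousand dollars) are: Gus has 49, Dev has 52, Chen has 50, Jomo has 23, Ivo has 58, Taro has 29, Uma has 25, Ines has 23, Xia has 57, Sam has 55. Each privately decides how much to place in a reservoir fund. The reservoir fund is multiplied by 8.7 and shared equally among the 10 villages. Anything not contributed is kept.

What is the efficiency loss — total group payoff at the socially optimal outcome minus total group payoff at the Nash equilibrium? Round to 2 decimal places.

3241.70 thousand dollars

The private return per contributed unit is 8.7/10 = 0.8700 < 1 for every player regardless of endowment, so the Nash equilibrium is zero contribution and the group total is Σ E_j = 49 + 52 + 50 + 23 + 58 + 29 + 25 + 23 + 57 + 55 = 421.
Each contributed unit returns 8.700 to the group, so the social optimum is full contribution by everyone: group total = 8.700 × 421 = 3662.70.
Efficiency loss = (8.700 − 1) × 421 = 3241.70.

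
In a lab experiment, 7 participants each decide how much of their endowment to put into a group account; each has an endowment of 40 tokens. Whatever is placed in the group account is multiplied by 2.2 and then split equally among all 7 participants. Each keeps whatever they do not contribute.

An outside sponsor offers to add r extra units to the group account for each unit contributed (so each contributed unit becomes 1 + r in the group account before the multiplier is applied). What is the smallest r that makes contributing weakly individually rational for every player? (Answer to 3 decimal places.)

2.182

With matching at rate r, one contributed unit becomes (1 + r) in the group account and returns 2.2 × (1 + r) / 7 to the contributor.
Setting this equal to 1: 1 + r = 7/2.2 = 3.1818.
So the minimum matching rate is r = 3.1818 − 1 = 2.182.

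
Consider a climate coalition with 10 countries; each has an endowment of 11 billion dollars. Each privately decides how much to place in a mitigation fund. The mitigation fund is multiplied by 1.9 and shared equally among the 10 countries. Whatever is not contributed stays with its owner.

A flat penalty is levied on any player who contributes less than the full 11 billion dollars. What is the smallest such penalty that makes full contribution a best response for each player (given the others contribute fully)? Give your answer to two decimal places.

8.91 billion dollars

Given the others contribute fully, the best deviation is to contribute 0 (any partial contribution still incurs the fine and gives up units whose private return 0.1900 is below 1).
Deviating from 11 to 0 saves 11 billion dollars but forfeits the deviator's share of the drop in the mitigation fund: 1.9/10 × 11 = 2.09.
So the deviation gain is 11 − 2.09 = 8.91, and the fine must be at least 8.91 billion dollars to wipe it out.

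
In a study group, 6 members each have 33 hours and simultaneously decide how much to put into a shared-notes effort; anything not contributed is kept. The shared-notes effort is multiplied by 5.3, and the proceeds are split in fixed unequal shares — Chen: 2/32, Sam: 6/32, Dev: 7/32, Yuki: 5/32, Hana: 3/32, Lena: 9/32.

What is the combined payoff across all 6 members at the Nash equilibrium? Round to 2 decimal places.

For player j, contributing a unit is worthwhile iff 5.3 × (j's share) ≥ 1, i.e. iff j's share is at least 0.1887.
Dev and Lena clear that bar, contributing 33 each; the remaining 4 contribute 0. Total contributed: 66.
The shared-notes effort pays out 5.3 × 66 = 349.80 in total (split across the unequal shares, but the aggregate is all that matters for the group sum).
The 4 free-riders keep 33 each, adding 132. Group total = 132 + 349.80 = 481.80.

481.80 hours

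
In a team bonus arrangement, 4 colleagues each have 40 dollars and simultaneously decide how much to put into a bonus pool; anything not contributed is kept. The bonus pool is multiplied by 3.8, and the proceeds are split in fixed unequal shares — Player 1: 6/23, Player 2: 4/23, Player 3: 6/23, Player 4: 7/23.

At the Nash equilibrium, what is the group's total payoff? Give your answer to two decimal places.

A player with share s gets back 3.8·s per unit contributed, so full contribution is dominant for anyone with s > 1/3.8 = 0.2632 and zero contribution is dominant for anyone below.
Player 4 alone (share 7/23) is above the threshold, contributing 40; the remaining 3 contribute 0. Total contributed: 40.
The bonus pool pays out 3.8 × 40 = 152.00 in total (split across the unequal shares, but the aggregate is all that matters for the group sum).
The 3 free-riders keep 40 each, adding 120. Group total = 120 + 152.00 = 272.00.

272.00 dollars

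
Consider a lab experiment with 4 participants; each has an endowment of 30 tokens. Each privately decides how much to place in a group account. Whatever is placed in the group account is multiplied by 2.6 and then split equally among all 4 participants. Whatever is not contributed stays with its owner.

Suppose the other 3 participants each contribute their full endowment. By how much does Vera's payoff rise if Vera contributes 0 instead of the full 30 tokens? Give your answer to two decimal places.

10.50 tokens

Switching from a contribution of 30 to 0 lets Vera keep an extra 30 tokens, but lowers the group account by 30, which costs Vera their own share of that drop: 2.6/4 × 30 = 19.50.
Net gain = 30 − 19.50 = 10.50. The private return per contributed unit (0.6500) is below 1, so free-riding is indeed the best response regardless of what the others do.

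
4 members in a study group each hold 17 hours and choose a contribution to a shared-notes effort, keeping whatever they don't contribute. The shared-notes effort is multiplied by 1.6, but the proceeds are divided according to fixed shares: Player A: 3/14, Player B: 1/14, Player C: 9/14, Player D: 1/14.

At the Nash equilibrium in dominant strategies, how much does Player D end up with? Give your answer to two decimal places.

Each unit j contributes comes back to j as 1.6 × (j's share), so j prefers to contribute only if that share exceeds 1/1.6 = 0.6250; otherwise keeping the unit dominates.
Player C alone (share 9/14) is above the threshold, contributing 17; the remaining 3 contribute 0. Total contributed: 17.
Player D keeps 17 and receives 1.6 × 17 × 1/14 = 1.94 from the shared-notes effort, for a payoff of 18.94.

18.94 hours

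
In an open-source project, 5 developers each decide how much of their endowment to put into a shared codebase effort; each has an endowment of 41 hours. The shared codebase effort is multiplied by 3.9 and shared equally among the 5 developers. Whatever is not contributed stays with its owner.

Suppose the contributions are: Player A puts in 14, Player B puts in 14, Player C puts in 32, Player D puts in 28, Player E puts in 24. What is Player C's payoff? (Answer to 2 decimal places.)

96.36 hours

Total contributed: 14 + 14 + 32 + 28 + 24 = 112.
Each receives 3.9 × 112 / 5 = 87.36 from the shared codebase effort.
Player C keeps 41 − 32 = 9, so Player C's payoff is 9 + 87.36 = 96.36.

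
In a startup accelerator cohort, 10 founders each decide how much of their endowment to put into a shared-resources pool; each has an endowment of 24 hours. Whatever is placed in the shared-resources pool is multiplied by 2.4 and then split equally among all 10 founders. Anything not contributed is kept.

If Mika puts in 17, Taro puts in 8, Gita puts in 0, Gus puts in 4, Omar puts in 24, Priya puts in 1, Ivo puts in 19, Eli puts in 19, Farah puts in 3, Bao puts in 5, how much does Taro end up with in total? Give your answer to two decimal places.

Total contributed: 17 + 8 + 0 + 4 + 24 + 1 + 19 + 19 + 3 + 5 = 100.
Each receives 2.4 × 100 / 10 = 24.00 from the shared-resources pool.
Taro keeps 24 − 8 = 16, so Taro's payoff is 16 + 24.00 = 40.00.

40.00 hours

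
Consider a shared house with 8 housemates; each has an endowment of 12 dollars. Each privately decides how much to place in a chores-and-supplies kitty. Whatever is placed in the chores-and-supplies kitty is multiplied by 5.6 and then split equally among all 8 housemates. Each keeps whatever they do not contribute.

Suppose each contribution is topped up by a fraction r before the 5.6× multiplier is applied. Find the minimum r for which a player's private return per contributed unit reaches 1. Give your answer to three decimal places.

With matching at rate r, one contributed unit becomes (1 + r) in the chores-and-supplies kitty and returns 5.6 × (1 + r) / 8 to the contributor.
Setting this equal to 1: 1 + r = 8/5.6 = 1.4286.
So the minimum matching rate is r = 1.4286 − 1 = 0.429.

0.429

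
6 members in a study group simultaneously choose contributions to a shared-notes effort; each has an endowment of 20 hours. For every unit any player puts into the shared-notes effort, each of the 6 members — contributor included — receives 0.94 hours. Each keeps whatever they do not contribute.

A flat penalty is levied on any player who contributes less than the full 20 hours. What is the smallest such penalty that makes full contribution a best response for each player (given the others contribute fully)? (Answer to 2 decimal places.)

1.20 hours

Given the others contribute fully, the best deviation is to contribute 0 (any partial contribution still incurs the fine and gives up units whose private return 0.94 is below 1).
Deviating from 20 to 0 saves 20 hours but forfeits the deviator's share of the drop in the shared-notes effort: 0.94 × 20 = 18.80.
So the deviation gain is 20 − 18.80 = 1.20, and the fine must be at least 1.20 hours to wipe it out.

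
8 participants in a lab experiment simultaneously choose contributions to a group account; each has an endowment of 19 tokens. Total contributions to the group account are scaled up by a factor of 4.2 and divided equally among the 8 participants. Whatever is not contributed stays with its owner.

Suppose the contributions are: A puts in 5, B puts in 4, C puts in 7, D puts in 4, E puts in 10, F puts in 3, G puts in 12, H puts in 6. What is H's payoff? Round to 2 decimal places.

Total contributed: 5 + 4 + 7 + 4 + 10 + 3 + 12 + 6 = 51.
Each receives 4.2 × 51 / 8 = 26.78 from the group account.
H keeps 19 − 6 = 13, so H's payoff is 13 + 26.78 = 39.78.

39.78 tokens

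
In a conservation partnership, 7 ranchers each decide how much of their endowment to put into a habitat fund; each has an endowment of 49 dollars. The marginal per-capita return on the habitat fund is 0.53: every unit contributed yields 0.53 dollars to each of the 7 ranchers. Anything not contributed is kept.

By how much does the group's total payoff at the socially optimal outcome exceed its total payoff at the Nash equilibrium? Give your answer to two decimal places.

929.53 dollars

The private return per contributed unit is 0.53 < 1, so contributing 0 is dominant for every player. At the Nash equilibrium everyone keeps their 49, and the group total is 7 × 49 = 343.
Each contributed unit returns 3.710 to the group as a whole (0.53 to each of 7 players), which exceeds 1, so the social optimum is full contribution: group total = 3.710 × 343 = 1272.53.
Efficiency loss = 1272.53 − 343 = 929.53.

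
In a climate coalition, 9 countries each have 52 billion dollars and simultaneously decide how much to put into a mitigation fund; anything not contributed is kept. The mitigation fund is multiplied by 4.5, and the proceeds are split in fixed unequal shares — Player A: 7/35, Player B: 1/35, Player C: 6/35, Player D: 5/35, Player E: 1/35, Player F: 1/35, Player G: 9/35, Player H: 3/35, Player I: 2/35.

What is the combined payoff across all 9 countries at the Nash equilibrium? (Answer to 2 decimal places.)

650.00 billion dollars

For player j, contributing a unit is worthwhile iff 4.5 × (j's share) ≥ 1, i.e. iff j's share is at least 0.2222.
Only Player G (9/35) clears that bar, contributing 52; the remaining 8 contribute 0. Total contributed: 52.
The mitigation fund pays out 4.5 × 52 = 234.00 in total (split across the unequal shares, but the aggregate is all that matters for the group sum).
The 8 free-riders keep 52 each, adding 416. Group total = 416 + 234.00 = 650.00.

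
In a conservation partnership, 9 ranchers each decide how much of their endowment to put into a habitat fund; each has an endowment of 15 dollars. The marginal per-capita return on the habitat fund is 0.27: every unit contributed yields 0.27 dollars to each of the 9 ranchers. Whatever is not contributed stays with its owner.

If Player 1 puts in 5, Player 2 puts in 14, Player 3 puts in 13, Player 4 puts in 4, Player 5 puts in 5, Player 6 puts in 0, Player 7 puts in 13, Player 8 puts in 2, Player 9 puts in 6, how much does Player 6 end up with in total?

31.74 dollars

Total contributed: 5 + 14 + 13 + 4 + 5 + 0 + 13 + 2 + 6 = 62.
Each receives 0.27 × 62 = 16.74 from the habitat fund.
Player 6 keeps 15 − 0 = 15, so Player 6's payoff is 15 + 16.74 = 31.74.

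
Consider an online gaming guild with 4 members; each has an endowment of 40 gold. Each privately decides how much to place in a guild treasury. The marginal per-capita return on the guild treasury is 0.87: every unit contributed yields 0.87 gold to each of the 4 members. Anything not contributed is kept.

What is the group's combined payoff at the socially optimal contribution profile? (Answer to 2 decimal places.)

Each contributed unit returns 3.480 to the group as a whole (0.87 to each of 4 players), which exceeds 1, so the social optimum is full contribution: group total = 3.480 × 160 = 556.80.

556.80 gold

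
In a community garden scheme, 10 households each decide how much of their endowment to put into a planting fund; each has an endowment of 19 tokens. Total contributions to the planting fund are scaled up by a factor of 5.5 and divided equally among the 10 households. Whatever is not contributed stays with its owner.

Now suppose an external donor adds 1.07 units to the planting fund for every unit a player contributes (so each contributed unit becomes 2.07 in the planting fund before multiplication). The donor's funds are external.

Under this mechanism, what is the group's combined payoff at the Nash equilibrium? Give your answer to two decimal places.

With the mechanism, a contributed unit returns 5.5 × 2.07 / 10 = 1.1385 per unit of net cost to the contributor — now above 1 — so contributing fully is weakly dominant for every player.
At the Nash equilibrium everyone contributes 19. Group total payoff = 5.5 × 2.07 × 190 = 2163.15.

2163.15 tokens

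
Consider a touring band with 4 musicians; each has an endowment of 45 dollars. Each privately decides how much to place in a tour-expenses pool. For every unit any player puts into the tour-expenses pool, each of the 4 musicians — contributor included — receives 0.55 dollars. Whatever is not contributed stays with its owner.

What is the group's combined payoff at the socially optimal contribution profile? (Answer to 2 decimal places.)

396.00 dollars

Each contributed unit returns 2.200 to the group as a whole (0.55 to each of 4 players), which exceeds 1, so the social optimum is full contribution: group total = 2.200 × 180 = 396.00.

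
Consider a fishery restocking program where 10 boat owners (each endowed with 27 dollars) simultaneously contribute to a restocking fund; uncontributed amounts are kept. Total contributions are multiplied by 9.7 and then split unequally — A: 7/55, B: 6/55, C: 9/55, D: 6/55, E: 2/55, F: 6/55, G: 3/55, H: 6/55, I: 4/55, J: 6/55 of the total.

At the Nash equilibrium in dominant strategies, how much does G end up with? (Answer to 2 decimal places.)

For player j, contributing a unit is worthwhile iff 9.7 × (j's share) ≥ 1, i.e. iff j's share is at least 0.1031.
A, B, C, D, F, H and J are above the threshold, contributing 27 each; the remaining 3 contribute 0. Total contributed: 189.
G keeps 27 and receives 9.7 × 189 × 3/55 = 100.00 from the restocking fund, for a payoff of 127.00.

127.00 dollars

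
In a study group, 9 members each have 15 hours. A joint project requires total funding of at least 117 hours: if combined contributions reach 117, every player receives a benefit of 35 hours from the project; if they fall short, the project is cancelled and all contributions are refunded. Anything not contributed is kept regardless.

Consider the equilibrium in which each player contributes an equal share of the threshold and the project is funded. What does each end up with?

Equal share of the threshold: 117/9 = 13.
At this profile no one gains by cutting their contribution: any cut drops the total below 117, the project is cancelled, contributions are refunded, and the deviator ends with 15, which is less than 15 − 13 + 35 = 37. Contributing more than 13 just wastes the excess. So contributing exactly 13 is a best response.
Each player's payoff: 15 − 13 + 35 = 37.

37 hours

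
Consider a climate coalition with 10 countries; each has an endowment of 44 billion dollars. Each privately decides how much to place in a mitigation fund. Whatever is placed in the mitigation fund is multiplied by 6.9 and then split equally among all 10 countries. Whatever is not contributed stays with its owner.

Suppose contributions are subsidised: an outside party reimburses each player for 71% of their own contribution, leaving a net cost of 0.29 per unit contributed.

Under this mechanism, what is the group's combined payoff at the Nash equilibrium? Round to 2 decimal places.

3348.40 billion dollars

With the mechanism, a contributed unit returns (6.9/10) / 0.29 = 2.3793 per unit of net cost to the contributor — now above 1 — so contributing fully is weakly dominant for every player.
So the Nash equilibrium is full contribution by all 10; the group earns 10 × (44 × 0.71 + 6.9 × 44) = 3348.40.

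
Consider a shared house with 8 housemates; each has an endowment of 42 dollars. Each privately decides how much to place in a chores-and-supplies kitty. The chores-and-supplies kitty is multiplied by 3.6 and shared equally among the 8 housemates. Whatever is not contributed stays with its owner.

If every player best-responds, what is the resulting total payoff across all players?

Each contributed unit returns 3.6/8 = 0.4500 to its contributor — below 1 — so contributing 0 is dominant for every player. At the Nash equilibrium everyone keeps their 42, and the group total is 8 × 42 = 336.

336.00 dollars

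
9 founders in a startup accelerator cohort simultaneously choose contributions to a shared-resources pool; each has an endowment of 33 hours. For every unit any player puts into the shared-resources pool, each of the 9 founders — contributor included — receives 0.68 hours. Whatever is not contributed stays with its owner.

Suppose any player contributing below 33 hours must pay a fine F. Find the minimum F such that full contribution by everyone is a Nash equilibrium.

Given the others contribute fully, the best deviation is to contribute 0 (any partial contribution still incurs the fine and gives up units whose private return 0.68 is below 1).
Deviating from 33 to 0 saves 33 hours but forfeits the deviator's share of the drop in the shared-resources pool: 0.68 × 33 = 22.44.
So the deviation gain is 33 − 22.44 = 10.56, and the fine must be at least 10.56 hours to wipe it out.

10.56 hours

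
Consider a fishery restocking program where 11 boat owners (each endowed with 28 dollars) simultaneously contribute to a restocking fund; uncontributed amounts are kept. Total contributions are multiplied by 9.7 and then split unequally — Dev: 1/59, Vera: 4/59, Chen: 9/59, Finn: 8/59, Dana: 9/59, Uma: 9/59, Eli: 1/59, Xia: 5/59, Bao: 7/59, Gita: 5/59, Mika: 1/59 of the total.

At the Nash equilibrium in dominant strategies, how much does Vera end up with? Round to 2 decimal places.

Player j's private return per contributed unit is 9.7 × (j's share). Contributing is weakly dominant for j when that share is at least 1/9.7 = 0.1031, and contributing 0 is dominant otherwise.
The shares above 0.1031 belong to Chen, Finn, Dana, Uma and Bao, contributing 28 each; the remaining 6 contribute 0. Total contributed: 140.
Vera keeps 28 and receives 9.7 × 140 × 4/59 = 92.07 from the restocking fund, for a payoff of 120.07.

120.07 dollars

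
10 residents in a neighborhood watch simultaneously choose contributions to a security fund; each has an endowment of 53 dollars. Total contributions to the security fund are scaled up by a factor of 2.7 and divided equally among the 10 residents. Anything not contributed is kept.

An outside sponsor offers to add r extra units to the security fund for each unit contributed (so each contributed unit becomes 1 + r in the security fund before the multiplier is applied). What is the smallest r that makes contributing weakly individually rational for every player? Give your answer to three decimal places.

With matching at rate r, one contributed unit becomes (1 + r) in the security fund and returns 2.7 × (1 + r) / 10 to the contributor.
Setting this equal to 1: 1 + r = 10/2.7 = 3.7037.
So the minimum matching rate is r = 3.7037 − 1 = 2.704.

2.704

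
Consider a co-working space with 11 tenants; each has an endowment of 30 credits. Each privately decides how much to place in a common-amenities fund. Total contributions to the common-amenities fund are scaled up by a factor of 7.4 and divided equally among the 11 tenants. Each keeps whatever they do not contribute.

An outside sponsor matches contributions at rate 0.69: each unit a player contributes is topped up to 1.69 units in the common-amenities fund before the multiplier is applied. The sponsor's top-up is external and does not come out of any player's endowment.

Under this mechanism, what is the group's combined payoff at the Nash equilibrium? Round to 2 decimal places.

The effective private return per unit is now 7.4 × 1.69 / 11 = 1.1369 > 1, so every player's dominant strategy flips to full contribution.
So the Nash equilibrium is full contribution by all 11; the group earns 7.4 × 1.69 × 330 = 4126.98.

4126.98 credits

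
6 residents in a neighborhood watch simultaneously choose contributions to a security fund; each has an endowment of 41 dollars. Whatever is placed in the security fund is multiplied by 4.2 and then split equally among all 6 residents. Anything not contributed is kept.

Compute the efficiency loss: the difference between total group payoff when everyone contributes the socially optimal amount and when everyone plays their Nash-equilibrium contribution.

787.20 dollars

Each contributed unit returns 4.2/6 = 0.7000 to its contributor — below 1 — so contributing 0 is dominant for every player. At the Nash equilibrium everyone keeps their 41, and the group total is 6 × 41 = 246.
Each contributed unit returns 4.200 to the group as a whole (0.7000 to each of 6 players), which exceeds 1, so the social optimum is full contribution: group total = 4.200 × 246 = 1033.20.
Efficiency loss = 1033.20 − 246 = 787.20.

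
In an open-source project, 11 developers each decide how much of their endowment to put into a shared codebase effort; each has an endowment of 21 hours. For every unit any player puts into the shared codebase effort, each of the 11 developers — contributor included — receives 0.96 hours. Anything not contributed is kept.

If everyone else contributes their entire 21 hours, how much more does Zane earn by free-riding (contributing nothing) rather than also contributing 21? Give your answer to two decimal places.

0.84 hours

Switching from a contribution of 21 to 0 lets Zane keep an extra 21 hours, but lowers the shared codebase effort by 21, which costs Zane their own share of that drop: 0.96 × 21 = 20.16.
Net gain = 21 − 20.16 = 0.84. The private return per contributed unit (0.96) is below 1, so free-riding is indeed the best response regardless of what the others do.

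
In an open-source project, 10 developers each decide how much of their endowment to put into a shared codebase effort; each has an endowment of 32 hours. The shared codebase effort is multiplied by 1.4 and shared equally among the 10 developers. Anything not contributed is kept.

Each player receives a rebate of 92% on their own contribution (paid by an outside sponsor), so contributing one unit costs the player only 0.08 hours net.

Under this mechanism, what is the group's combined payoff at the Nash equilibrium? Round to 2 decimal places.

The effective private return per unit is now (1.4/10) / 0.08 = 1.7500 > 1, so every player's dominant strategy flips to full contribution.
At the Nash equilibrium everyone contributes 32. Group total payoff = 10 × (32 × 0.92 + 1.4 × 32) = 742.40.

742.40 hours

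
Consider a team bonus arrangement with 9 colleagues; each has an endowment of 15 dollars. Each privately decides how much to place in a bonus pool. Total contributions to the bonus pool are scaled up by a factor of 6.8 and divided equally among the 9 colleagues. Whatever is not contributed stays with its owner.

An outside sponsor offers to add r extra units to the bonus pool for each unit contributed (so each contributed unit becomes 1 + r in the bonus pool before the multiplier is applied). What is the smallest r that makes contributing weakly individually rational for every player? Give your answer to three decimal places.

With matching at rate r, one contributed unit becomes (1 + r) in the bonus pool and returns 6.8 × (1 + r) / 9 to the contributor.
Setting this equal to 1: 1 + r = 9/6.8 = 1.3235.
So the minimum matching rate is r = 1.3235 − 1 = 0.324.

0.324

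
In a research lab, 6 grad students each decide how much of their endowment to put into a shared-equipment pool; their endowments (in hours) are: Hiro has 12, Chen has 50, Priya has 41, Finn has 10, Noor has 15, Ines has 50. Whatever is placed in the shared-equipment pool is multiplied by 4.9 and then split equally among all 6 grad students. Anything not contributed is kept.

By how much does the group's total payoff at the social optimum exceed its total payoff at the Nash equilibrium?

The private return per contributed unit is 4.9/6 = 0.8167 < 1 for every player regardless of endowment, so the Nash equilibrium is zero contribution and the group total is Σ E_j = 12 + 50 + 41 + 10 + 15 + 50 = 178.
Each contributed unit returns 4.900 to the group, so the social optimum is full contribution by everyone: group total = 4.900 × 178 = 872.20.
Efficiency loss = (4.900 − 1) × 178 = 694.20.

694.20 hours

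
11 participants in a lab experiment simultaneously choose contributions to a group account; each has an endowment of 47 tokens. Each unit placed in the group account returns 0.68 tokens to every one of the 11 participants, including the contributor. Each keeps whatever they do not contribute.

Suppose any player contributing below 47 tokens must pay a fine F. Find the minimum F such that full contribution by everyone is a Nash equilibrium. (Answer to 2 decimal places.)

Given the others contribute fully, the best deviation is to contribute 0 (any partial contribution still incurs the fine and gives up units whose private return 0.68 is below 1).
Deviating from 47 to 0 saves 47 tokens but forfeits the deviator's share of the drop in the group account: 0.68 × 47 = 31.96.
So the deviation gain is 47 − 31.96 = 15.04, and the fine must be at least 15.04 tokens to wipe it out.

15.04 tokens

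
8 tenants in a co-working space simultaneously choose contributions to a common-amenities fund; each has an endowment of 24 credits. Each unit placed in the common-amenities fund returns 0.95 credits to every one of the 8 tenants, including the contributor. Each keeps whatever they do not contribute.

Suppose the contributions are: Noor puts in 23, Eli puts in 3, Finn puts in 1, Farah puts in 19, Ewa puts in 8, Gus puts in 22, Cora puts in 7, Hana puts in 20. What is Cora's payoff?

Total contributed: 23 + 3 + 1 + 19 + 8 + 22 + 7 + 20 = 103.
Each receives 0.95 × 103 = 97.85 from the common-amenities fund.
Cora keeps 24 − 7 = 17, so Cora's payoff is 17 + 97.85 = 114.85.

114.85 credits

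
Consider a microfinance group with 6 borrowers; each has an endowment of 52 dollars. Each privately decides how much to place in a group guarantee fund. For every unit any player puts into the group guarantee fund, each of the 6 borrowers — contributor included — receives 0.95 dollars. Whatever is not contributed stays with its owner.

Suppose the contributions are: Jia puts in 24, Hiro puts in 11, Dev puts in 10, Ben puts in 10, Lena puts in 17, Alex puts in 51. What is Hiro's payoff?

Total contributed: 24 + 11 + 10 + 10 + 17 + 51 = 123.
Each receives 0.95 × 123 = 116.85 from the group guarantee fund.
Hiro keeps 52 − 11 = 41, so Hiro's payoff is 41 + 116.85 = 157.85.

157.85 dollars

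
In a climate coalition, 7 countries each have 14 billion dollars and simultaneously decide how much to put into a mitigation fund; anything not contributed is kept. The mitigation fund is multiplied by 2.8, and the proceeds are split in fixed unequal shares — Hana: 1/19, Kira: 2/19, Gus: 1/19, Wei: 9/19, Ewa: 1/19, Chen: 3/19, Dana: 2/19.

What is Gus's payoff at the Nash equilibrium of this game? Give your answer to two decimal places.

16.06 billion dollars

A player with share s gets back 2.8·s per unit contributed, so full contribution is dominant for anyone with s > 1/2.8 = 0.3571 and zero contribution is dominant for anyone below.
The only share above 0.3571 is Wei's 9/19, contributing 14; the remaining 6 contribute 0. Total contributed: 14.
Gus keeps 14 and receives 2.8 × 14 × 1/19 = 2.06 from the mitigation fund, for a payoff of 16.06.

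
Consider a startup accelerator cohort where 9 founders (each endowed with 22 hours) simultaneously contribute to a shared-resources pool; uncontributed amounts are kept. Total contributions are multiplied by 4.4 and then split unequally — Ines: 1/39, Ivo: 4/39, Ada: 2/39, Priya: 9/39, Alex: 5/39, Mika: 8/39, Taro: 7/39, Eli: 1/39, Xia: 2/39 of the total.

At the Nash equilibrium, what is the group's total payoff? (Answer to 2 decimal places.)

For player j, contributing a unit is worthwhile iff 4.4 × (j's share) ≥ 1, i.e. iff j's share is at least 0.2273.
The only share above 0.2273 is Priya's 9/39, contributing 22; the remaining 8 contribute 0. Total contributed: 22.
The shared-resources pool pays out 4.4 × 22 = 96.80 in total (split across the unequal shares, but the aggregate is all that matters for the group sum).
The 8 free-riders keep 22 each, adding 176. Group total = 176 + 96.80 = 272.80.

272.80 hours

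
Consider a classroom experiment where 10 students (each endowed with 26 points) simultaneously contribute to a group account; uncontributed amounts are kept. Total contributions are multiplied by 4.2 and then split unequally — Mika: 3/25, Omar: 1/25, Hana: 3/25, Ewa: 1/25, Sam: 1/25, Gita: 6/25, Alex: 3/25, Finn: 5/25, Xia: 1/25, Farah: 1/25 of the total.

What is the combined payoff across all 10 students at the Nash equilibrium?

Each unit j contributes comes back to j as 4.2 × (j's share), so j prefers to contribute only if that share exceeds 1/4.2 = 0.2381; otherwise keeping the unit dominates.
Gita alone (share 6/25) is above the threshold, contributing 26; the remaining 9 contribute 0. Total contributed: 26.
The group account pays out 4.2 × 26 = 109.20 in total (split across the unequal shares, but the aggregate is all that matters for the group sum).
The 9 free-riders keep 26 each, adding 234. Group total = 234 + 109.20 = 343.20.

343.20 points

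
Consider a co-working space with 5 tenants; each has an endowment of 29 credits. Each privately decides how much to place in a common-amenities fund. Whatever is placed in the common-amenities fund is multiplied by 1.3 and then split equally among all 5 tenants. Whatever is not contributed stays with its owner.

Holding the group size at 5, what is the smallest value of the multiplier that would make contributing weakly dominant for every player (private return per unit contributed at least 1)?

A contributed unit returns (multiplier)/5 to its contributor.
This reaches 1 exactly when the multiplier is 5.

5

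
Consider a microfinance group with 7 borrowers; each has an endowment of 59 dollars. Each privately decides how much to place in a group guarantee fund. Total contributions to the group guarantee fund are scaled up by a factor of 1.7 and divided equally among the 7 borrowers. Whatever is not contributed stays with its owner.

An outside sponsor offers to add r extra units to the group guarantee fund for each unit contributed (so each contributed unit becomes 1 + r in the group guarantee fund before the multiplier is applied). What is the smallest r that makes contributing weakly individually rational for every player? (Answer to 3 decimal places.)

With matching at rate r, one contributed unit becomes (1 + r) in the group guarantee fund and returns 1.7 × (1 + r) / 7 to the contributor.
Setting this equal to 1: 1 + r = 7/1.7 = 4.1176.
So the minimum matching rate is r = 4.1176 − 1 = 3.118.

3.118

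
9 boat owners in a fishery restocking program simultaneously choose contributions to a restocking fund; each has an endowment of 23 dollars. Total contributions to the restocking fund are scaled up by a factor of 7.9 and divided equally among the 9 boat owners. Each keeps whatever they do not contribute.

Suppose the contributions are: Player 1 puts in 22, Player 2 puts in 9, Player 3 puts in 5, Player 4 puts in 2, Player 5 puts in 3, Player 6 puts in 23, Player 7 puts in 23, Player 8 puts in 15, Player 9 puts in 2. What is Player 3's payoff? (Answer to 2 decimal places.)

Total contributed: 22 + 9 + 5 + 2 + 3 + 23 + 23 + 15 + 2 = 104.
Each receives 7.9 × 104 / 9 = 91.29 from the restocking fund.
Player 3 keeps 23 − 5 = 18, so Player 3's payoff is 18 + 91.29 = 109.29.

109.29 dollars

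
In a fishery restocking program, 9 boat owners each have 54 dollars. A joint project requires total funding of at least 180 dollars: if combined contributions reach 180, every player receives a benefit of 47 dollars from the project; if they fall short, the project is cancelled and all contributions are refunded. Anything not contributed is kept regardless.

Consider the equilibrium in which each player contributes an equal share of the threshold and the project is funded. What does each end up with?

81 dollars

Equal share of the threshold: 180/9 = 20.
At this profile no one gains by cutting their contribution: any cut drops the total below 180, the project is cancelled, contributions are refunded, and the deviator ends with 54, which is less than 54 − 20 + 47 = 81. Contributing more than 20 just wastes the excess. So contributing exactly 20 is a best response.
Each player's payoff: 54 − 20 + 47 = 81.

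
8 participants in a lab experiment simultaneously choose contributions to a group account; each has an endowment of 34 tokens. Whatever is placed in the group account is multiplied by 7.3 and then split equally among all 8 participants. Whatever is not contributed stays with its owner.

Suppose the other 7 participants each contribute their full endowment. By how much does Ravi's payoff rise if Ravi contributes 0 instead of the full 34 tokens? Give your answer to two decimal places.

2.98 tokens

Switching from a contribution of 34 to 0 lets Ravi keep an extra 34 tokens, but lowers the group account by 34, which costs Ravi their own share of that drop: 7.3/8 × 34 = 31.02.
Net gain = 34 − 31.02 = 2.98. The private return per contributed unit (0.9125) is below 1, so free-riding is indeed the best response regardless of what the others do.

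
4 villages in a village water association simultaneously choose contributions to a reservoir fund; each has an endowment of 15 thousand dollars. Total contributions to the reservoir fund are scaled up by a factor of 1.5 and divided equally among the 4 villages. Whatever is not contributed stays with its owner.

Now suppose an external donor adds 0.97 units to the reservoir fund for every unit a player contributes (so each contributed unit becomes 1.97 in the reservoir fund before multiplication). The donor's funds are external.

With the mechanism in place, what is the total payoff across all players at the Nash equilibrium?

60.00 thousand dollars

Even with the mechanism, each unit contributed returns only 1.5 × 1.97 / 4 = 0.7388 per unit of net cost, so contributing nothing is still dominant.
Everyone keeps their endowment and the group total is 4 × 15 = 60.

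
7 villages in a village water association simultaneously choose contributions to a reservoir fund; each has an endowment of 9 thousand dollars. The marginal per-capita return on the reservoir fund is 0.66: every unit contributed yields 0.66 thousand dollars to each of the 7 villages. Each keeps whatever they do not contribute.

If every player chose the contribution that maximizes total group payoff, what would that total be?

Each contributed unit returns 4.620 to the group as a whole (0.66 to each of 7 players), which exceeds 1, so the social optimum is full contribution: group total = 4.620 × 63 = 291.06.

291.06 thousand dollars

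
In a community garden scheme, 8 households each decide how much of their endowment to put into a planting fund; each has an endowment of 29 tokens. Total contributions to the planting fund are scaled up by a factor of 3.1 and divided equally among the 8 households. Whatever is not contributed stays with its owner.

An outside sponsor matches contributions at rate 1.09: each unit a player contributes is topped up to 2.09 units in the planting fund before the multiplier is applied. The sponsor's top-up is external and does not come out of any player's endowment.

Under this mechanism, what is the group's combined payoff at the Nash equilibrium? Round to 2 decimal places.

232.00 tokens

Even with the mechanism, each unit contributed returns only 3.1 × 2.09 / 8 = 0.8099 per unit of net cost, so contributing nothing is still dominant.
At the Nash equilibrium no one contributes; group total payoff = 8 × 29 = 232.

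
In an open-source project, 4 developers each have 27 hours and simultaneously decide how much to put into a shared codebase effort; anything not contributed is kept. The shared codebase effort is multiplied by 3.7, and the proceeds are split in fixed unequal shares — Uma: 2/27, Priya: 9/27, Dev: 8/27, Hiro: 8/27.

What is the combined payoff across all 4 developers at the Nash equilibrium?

326.70 hours

Player j's private return per contributed unit is 3.7 × (j's share). Contributing is weakly dominant for j when that share is at least 1/3.7 = 0.2703, and contributing 0 is dominant otherwise.
The shares above 0.2703 belong to Priya, Dev and Hiro, contributing 27 each; the remaining 1 contribute 0. Total contributed: 81.
The shared codebase effort pays out 3.7 × 81 = 299.70 in total (split across the unequal shares, but the aggregate is all that matters for the group sum).
The 1 free-riders keep 27 each, adding 27. Group total = 27 + 299.70 = 326.70.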